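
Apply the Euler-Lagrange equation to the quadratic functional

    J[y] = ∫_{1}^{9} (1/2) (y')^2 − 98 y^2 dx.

The Lagrangian is L = (1/2) (y')^2 − 98 y^2.
Compute ∂L/∂y = -196y, ∂L/∂y' = y'.
The Euler-Lagrange equation d/dx(∂L/∂y') − ∂L/∂y = 0 reduces to
    y'' + 196 y = 0.
Its general solution is
    y(x) = A sin(14x) + B cos(14x),
with A, B fixed by the endpoint conditions.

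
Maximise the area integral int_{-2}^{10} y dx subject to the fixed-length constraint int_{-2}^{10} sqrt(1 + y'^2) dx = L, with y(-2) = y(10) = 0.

Set up the augmented Lagrangian using a multiplier λ for the length constraint:
    F(y, y') = y − λ sqrt(1 + y'^2).
F has no explicit x dependence, so the Beltrami identity yields a first integral
    F − y' ∂F/∂y' = C.
Compute ∂F/∂y' = −λ y' / sqrt(1 + y'^2). Then
    y − λ sqrt(1 + y'^2) + λ y'^2 / sqrt(1 + y'^2) = C
    ⇒  y − λ / sqrt(1 + y'^2) = C.
Solving for y' and integrating gives
    (x − a)^2 + (y − b)^2 = λ^2,
a circular arc of radius λ. The constants a, b are determined by the endpoint conditions y(-2) = y(10) = 0, and λ is fixed implicitly by the length constraint
    ∫_{-2}^{10} sqrt(1 + y'^2) dx = L.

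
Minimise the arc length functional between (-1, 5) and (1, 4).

Arc-length functional: J[y] = ∫ sqrt(1 + (y')^2) dx.
Lagrangian L = sqrt(1 + (y')^2) has no explicit y dependence, so ∂L/∂y = 0 and the Euler-Lagrange equation gives
    d/dx( y' / sqrt(1 + (y')^2) ) = 0  ⇒  y' / sqrt(1 + (y')^2) = const.
Hence y' is constant, so y(x) is affine.
Fitting the endpoints (-1, 5) and (1, 4):
    slope m = (4 − 5) / (1 − (-1)) = -1/2,
    intercept c = 5 − m·(-1) = 9/2.
Extremal: y(x) = (-1/2) x + 9/2.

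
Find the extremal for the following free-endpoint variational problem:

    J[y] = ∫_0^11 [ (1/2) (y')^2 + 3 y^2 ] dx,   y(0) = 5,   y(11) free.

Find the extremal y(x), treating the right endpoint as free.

The Lagrangian L = (1/2) (y')^2 + 3 y^2 gives
    ∂L/∂y = 6 y,   ∂L/∂y' = y'.
Euler-Lagrange: y'' − 6 y = 0.
With k = sqrt(6), the general solution is
    y(x) = A cosh(sqrt(6) x) + B sinh(sqrt(6) x).
Fixed left endpoint y(0) = 5 ⇒ A = 5.
The right endpoint x = 11 is free, so the natural (transversality) condition is ∂L/∂y' |_{x=11} = 0, i.e. y'(11) = 0.
Compute y'(x) = A k sinh(k x) + B k cosh(k x), so
    y'(11) = A k sinh(k·11) + B k cosh(k·11) = 0
    ⇒ B = −A tanh(k·11) = − 5 tanh(sqrt(6)·11).
Therefore the extremal is
    y(x) = 5 cosh(sqrt(6) x) − 5 tanh(sqrt(6)·11) sinh(sqrt(6) x).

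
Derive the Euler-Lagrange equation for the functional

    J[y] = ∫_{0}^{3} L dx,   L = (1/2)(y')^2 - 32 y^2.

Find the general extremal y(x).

The Lagrangian is L = (1/2)(y')^2 - 32 y^2.
∂L/∂y = -64y.
∂L/∂y' = y'.
The Euler-Lagrange equation d/dx(∂L/∂y') − ∂L/∂y = 0 becomes:
    y'' + 64 y = 0
General solution: y(x) = A sin(8x) + B cos(8x), where A and B are arbitrary constants fixed by the endpoint conditions.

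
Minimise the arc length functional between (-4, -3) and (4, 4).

Arc-length functional: J[y] = ∫ sqrt(1 + (y')^2) dx.
Lagrangian L = sqrt(1 + (y')^2) has no explicit y dependence, so ∂L/∂y = 0 and the Euler-Lagrange equation gives
    d/dx( y' / sqrt(1 + (y')^2) ) = 0  ⇒  y' / sqrt(1 + (y')^2) = const.
Hence y' is constant, so y(x) is affine.
Fitting the endpoints (-4, -3) and (4, 4):
    slope m = (4 − (-3)) / (4 − (-4)) = 7/8,
    intercept c = (-3) − m·(-4) = 1/2.
Extremal: y(x) = (7/8) x + 1/2.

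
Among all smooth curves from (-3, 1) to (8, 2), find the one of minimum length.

Arc-length functional: J[y] = ∫ sqrt(1 + (y')^2) dx.
Lagrangian L = sqrt(1 + (y')^2) has no explicit y dependence, so ∂L/∂y = 0 and the Euler-Lagrange equation gives
    d/dx( y' / sqrt(1 + (y')^2) ) = 0  ⇒  y' / sqrt(1 + (y')^2) = const.
Hence y' is constant, so y(x) is affine.
Fitting the endpoints (-3, 1) and (8, 2):
    slope m = (2 − 1) / (8 − (-3)) = 1/11,
    intercept c = 1 − m·(-3) = 14/11.
Extremal: y(x) = (1/11) x + 14/11.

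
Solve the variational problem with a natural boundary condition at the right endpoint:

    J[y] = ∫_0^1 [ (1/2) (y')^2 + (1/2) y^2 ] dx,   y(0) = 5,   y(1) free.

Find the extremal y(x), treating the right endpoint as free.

The Lagrangian L = (1/2) (y')^2 + (1/2) y^2 gives
    ∂L/∂y = 1 y,   ∂L/∂y' = y'.
Euler-Lagrange: y'' − y = 0.
With k = 1, the general solution is
    y(x) = A cosh(x) + B sinh(x).
Fixed left endpoint y(0) = 5 ⇒ A = 5.
The right endpoint x = 1 is free, so the natural (transversality) condition is ∂L/∂y' |_{x=1} = 0, i.e. y'(1) = 0.
Compute y'(x) = A k sinh(k x) + B k cosh(k x), so
    y'(1) = A k sinh(k·1) + B k cosh(k·1) = 0
    ⇒ B = −A tanh(k·1) = − 5 tanh(1·1).
Therefore the extremal is
    y(x) = 5 cosh(1 x) − 5 tanh(1·1) sinh(1 x).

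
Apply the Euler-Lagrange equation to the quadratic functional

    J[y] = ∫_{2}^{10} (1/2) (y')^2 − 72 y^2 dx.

The Lagrangian is L = (1/2) (y')^2 − 72 y^2.
Compute ∂L/∂y = -144y, ∂L/∂y' = y'.
The Euler-Lagrange equation d/dx(∂L/∂y') − ∂L/∂y = 0 reduces to
    y'' + 144 y = 0.
Its general solution is
    y(x) = A sin(12x) + B cos(12x),
with A, B fixed by the endpoint conditions.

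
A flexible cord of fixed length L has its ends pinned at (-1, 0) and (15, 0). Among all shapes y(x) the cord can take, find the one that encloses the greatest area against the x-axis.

Set up the augmented Lagrangian using a multiplier λ for the length constraint:
    F(y, y') = y − λ sqrt(1 + y'^2).
F has no explicit x dependence, so the Beltrami identity yields a first integral
    F − y' ∂F/∂y' = C.
Compute ∂F/∂y' = −λ y' / sqrt(1 + y'^2). Then
    y − λ sqrt(1 + y'^2) + λ y'^2 / sqrt(1 + y'^2) = C
    ⇒  y − λ / sqrt(1 + y'^2) = C.
Solving for y' and integrating gives
    (x − a)^2 + (y − b)^2 = λ^2,
a circular arc of radius λ. The constants a, b are determined by the endpoint conditions y(-1) = y(15) = 0, and λ is fixed implicitly by the length constraint
    ∫_{-1}^{15} sqrt(1 + y'^2) dx = L.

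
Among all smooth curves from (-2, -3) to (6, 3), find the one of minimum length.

Arc-length functional: J[y] = ∫ sqrt(1 + (y')^2) dx.
Lagrangian L = sqrt(1 + (y')^2) has no explicit y dependence, so ∂L/∂y = 0 and the Euler-Lagrange equation gives
    d/dx( y' / sqrt(1 + (y')^2) ) = 0  ⇒  y' / sqrt(1 + (y')^2) = const.
Hence y' is constant, so y(x) is affine.
Fitting the endpoints (-2, -3) and (6, 3):
    slope m = (3 − (-3)) / (6 − (-2)) = 3/4,
    intercept c = (-3) − m·(-2) = -3/2.
Extremal: y(x) = (3/4) x - 3/2.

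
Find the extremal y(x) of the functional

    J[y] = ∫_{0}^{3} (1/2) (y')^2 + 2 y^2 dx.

The Lagrangian is L = (1/2) (y')^2 + 2 y^2.
Compute ∂L/∂y = 4y, ∂L/∂y' = y'.
The Euler-Lagrange equation d/dx(∂L/∂y') − ∂L/∂y = 0 reduces to
    y'' − 4 y = 0.
Its general solution is
    y(x) = A e^(2x) + B e^(−2x),
with A, B fixed by the endpoint conditions.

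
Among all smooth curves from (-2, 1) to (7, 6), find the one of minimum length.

Arc-length functional: J[y] = ∫ sqrt(1 + (y')^2) dx.
Lagrangian L = sqrt(1 + (y')^2) has no explicit y dependence, so ∂L/∂y = 0 and the Euler-Lagrange equation gives
    d/dx( y' / sqrt(1 + (y')^2) ) = 0  ⇒  y' / sqrt(1 + (y')^2) = const.
Hence y' is constant, so y(x) is affine.
Fitting the endpoints (-2, 1) and (7, 6):
    slope m = (6 − 1) / (7 − (-2)) = 5/9,
    intercept c = 1 − m·(-2) = 19/9.
Extremal: y(x) = (5/9) x + 19/9.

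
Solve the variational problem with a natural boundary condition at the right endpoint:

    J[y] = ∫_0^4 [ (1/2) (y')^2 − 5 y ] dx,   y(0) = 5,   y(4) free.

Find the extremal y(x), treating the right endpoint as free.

The Lagrangian L = (1/2) (y')^2 − 5 y gives
    ∂L/∂y = −5,   ∂L/∂y' = y'.
Euler-Lagrange: d/dx(y') − (−5) = 0, i.e. y'' + 5 = 0, so
    y(x) = −(5/2) x^2 + C1 x + C2.
Fixed left endpoint y(0) = 5 ⇒ C2 = 5.
The right endpoint x = 4 is free, so the natural (transversality) condition is ∂L/∂y' |_{x=4} = 0, i.e. y'(4) = 0.
Compute y'(x) = −5 x + C1, so y'(4) = −20 + C1 = 0 ⇒ C1 = 20.
Therefore the extremal is
    y(x) = −(5/2) x^2 + 20 x + 5.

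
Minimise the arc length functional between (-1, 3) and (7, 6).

Arc-length functional: J[y] = ∫ sqrt(1 + (y')^2) dx.
Lagrangian L = sqrt(1 + (y')^2) has no explicit y dependence, so ∂L/∂y = 0 and the Euler-Lagrange equation gives
    d/dx( y' / sqrt(1 + (y')^2) ) = 0  ⇒  y' / sqrt(1 + (y')^2) = const.
Hence y' is constant, so y(x) is affine.
Fitting the endpoints (-1, 3) and (7, 6):
    slope m = (6 − 3) / (7 − (-1)) = 3/8,
    intercept c = 3 − m·(-1) = 27/8.
Extremal: y(x) = (3/8) x + 27/8.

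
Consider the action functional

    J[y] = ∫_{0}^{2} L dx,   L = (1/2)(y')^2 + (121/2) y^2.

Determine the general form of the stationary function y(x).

The Lagrangian is L = (1/2)(y')^2 + (121/2) y^2.
∂L/∂y = 121y.
∂L/∂y' = y'.
The Euler-Lagrange equation d/dx(∂L/∂y') − ∂L/∂y = 0 becomes:
    y'' - 121 y = 0
General solution: y(x) = A e^(11x) + B e^(-11x), where A and B are arbitrary constants fixed by the endpoint conditions.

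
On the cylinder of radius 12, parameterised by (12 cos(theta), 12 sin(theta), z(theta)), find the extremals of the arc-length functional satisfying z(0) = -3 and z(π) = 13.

Parameterise the cylinder of radius R = 12 as
    r(θ) = (12 cos θ, 12 sin θ, z(θ)).
The arc-length element is
    ds = sqrt(144 + (dz/dθ)^2) dθ,
so the Lagrangian is L = sqrt(144 + z'^2).
L depends on z' only, not on z or θ, so ∂L/∂z = 0 and
    ∂L/∂z' = z' / sqrt(144 + z'^2).
The Euler-Lagrange equation gives
    d/dθ( z' / sqrt(144 + z'^2) ) = 0,
so z' is constant. Integrating once:
    z(θ) = a θ + b,
a helix on the cylinder (a straight line when the cylinder is unrolled). The constants a, b are determined by the endpoint conditions.
With endpoint conditions z(0) = -3 and z(π) = 13: from z(0) = b we get b = -3, and a·π + -3 = 13 gives a = 16/π, so
    z(θ) = (16/π) θ − 3.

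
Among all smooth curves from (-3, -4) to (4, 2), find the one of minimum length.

Arc-length functional: J[y] = ∫ sqrt(1 + (y')^2) dx.
Lagrangian L = sqrt(1 + (y')^2) has no explicit y dependence, so ∂L/∂y = 0 and the Euler-Lagrange equation gives
    d/dx( y' / sqrt(1 + (y')^2) ) = 0  ⇒  y' / sqrt(1 + (y')^2) = const.
Hence y' is constant, so y(x) is affine.
Fitting the endpoints (-3, -4) and (4, 2):
    slope m = (2 − (-4)) / (4 − (-3)) = 6/7,
    intercept c = (-4) − m·(-3) = -10/7.
Extremal: y(x) = (6/7) x - 10/7.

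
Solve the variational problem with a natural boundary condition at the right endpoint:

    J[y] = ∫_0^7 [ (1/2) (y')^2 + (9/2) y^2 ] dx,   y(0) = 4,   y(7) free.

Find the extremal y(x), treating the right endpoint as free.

The Lagrangian L = (1/2) (y')^2 + (9/2) y^2 gives
    ∂L/∂y = 9 y,   ∂L/∂y' = y'.
Euler-Lagrange: y'' − 9 y = 0.
With k = 3, the general solution is
    y(x) = A cosh(3 x) + B sinh(3 x).
Fixed left endpoint y(0) = 4 ⇒ A = 4.
The right endpoint x = 7 is free, so the natural (transversality) condition is ∂L/∂y' |_{x=7} = 0, i.e. y'(7) = 0.
Compute y'(x) = A k sinh(k x) + B k cosh(k x), so
    y'(7) = A k sinh(k·7) + B k cosh(k·7) = 0
    ⇒ B = −A tanh(k·7) = − 4 tanh(3·7).
Therefore the extremal is
    y(x) = 4 cosh(3 x) − 4 tanh(3·7) sinh(3 x).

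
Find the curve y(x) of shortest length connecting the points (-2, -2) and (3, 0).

Arc-length functional: J[y] = ∫ sqrt(1 + (y')^2) dx.
Lagrangian L = sqrt(1 + (y')^2) has no explicit y dependence, so ∂L/∂y = 0 and the Euler-Lagrange equation gives
    d/dx( y' / sqrt(1 + (y')^2) ) = 0  ⇒  y' / sqrt(1 + (y')^2) = const.
Hence y' is constant, so y(x) is affine.
Fitting the endpoints (-2, -2) and (3, 0):
    slope m = (0 − (-2)) / (3 − (-2)) = 2/5,
    intercept c = (-2) − m·(-2) = -6/5.
Extremal: y(x) = (2/5) x - 6/5.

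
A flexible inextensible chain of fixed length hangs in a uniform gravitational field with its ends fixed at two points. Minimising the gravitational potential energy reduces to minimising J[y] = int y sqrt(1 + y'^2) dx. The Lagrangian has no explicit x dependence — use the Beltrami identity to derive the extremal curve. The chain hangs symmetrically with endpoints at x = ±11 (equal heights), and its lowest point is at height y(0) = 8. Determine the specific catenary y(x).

The Lagrangian L(y, y') = y sqrt(1 + y'^2) has no explicit x dependence, so the Beltrami identity applies:
    L − y' ∂L/∂y' = C.
Compute ∂L/∂y' = y · y' / sqrt(1 + y'^2). Then
    L − y' ∂L/∂y'
    = y sqrt(1 + y'^2) − y · y'^2 / sqrt(1 + y'^2)
    = y (1 + y'^2 − y'^2) / sqrt(1 + y'^2)
    = y / sqrt(1 + y'^2) = C.
Squaring gives y^2 = C^2 (1 + y'^2), i.e.
    y'^2 = y^2 / C^2 − 1.
Separating variables,
    dy / sqrt(y^2 − C^2) = dx / C,
and integrating gives arccosh(y / C) = (x − a)/C, so
    y(x) = C cosh((x − a)/C),
the catenary. The constants C and a are fixed by the two endpoint conditions (and, for the hanging-chain problem, the length constraint selects C).
Now fit the given data. The endpoints x = ±11 are symmetric at equal height, so the catenary is even about its minimum: a = 0 and y(x) = C cosh(x/C). The lowest point is y(0) = C cosh(0) = C, and we are told y(0) = 8, so C = 8. Therefore
    y(x) = 8 cosh(x/8),
and at the endpoints
    y(±11) = 8 cosh(11/8).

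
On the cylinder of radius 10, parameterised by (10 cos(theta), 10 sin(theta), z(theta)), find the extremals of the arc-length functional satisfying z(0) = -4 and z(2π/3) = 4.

Parameterise the cylinder of radius R = 10 as
    r(θ) = (10 cos θ, 10 sin θ, z(θ)).
The arc-length element is
    ds = sqrt(100 + (dz/dθ)^2) dθ,
so the Lagrangian is L = sqrt(100 + z'^2).
L depends on z' only, not on z or θ, so ∂L/∂z = 0 and
    ∂L/∂z' = z' / sqrt(100 + z'^2).
The Euler-Lagrange equation gives
    d/dθ( z' / sqrt(100 + z'^2) ) = 0,
so z' is constant. Integrating once:
    z(θ) = a θ + b,
a helix on the cylinder (a straight line when the cylinder is unrolled). The constants a, b are determined by the endpoint conditions.
With endpoint conditions z(0) = -4 and z(2π/3) = 4: from z(0) = b we get b = -4, and a·2π/3 + -4 = 4 gives a = 12/π, so
    z(θ) = (12/π) θ − 4.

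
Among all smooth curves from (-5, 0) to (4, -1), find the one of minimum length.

Arc-length functional: J[y] = ∫ sqrt(1 + (y')^2) dx.
Lagrangian L = sqrt(1 + (y')^2) has no explicit y dependence, so ∂L/∂y = 0 and the Euler-Lagrange equation gives
    d/dx( y' / sqrt(1 + (y')^2) ) = 0  ⇒  y' / sqrt(1 + (y')^2) = const.
Hence y' is constant, so y(x) is affine.
Fitting the endpoints (-5, 0) and (4, -1):
    slope m = ((-1) − 0) / (4 − (-5)) = -1/9,
    intercept c = 0 − m·(-5) = -5/9.
Extremal: y(x) = (-1/9) x - 5/9.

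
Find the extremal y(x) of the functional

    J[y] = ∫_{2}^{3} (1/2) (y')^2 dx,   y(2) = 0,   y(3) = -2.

The Lagrangian is L = (1/2) (y')^2.
Compute ∂L/∂y = 0, ∂L/∂y' = y'.
The Euler-Lagrange equation d/dx(∂L/∂y') − ∂L/∂y = 0 reduces to
    y'' = 0.
Its general solution is
    y(x) = A x + B,
with A, B fixed by the endpoint conditions.
Applying the endpoint conditions y(2) = 0 and y(3) = -2: solve A·2 + B = 0 and A·3 + B = -2. Subtracting gives A(3 − 2) = -2 − 0, so A = -2, and B = 0 − A·2 = 4. Therefore
    y(x) = -2 x + 4.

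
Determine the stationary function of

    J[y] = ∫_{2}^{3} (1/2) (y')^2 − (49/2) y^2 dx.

The Lagrangian is L = (1/2) (y')^2 − (49/2) y^2.
Compute ∂L/∂y = -49y, ∂L/∂y' = y'.
The Euler-Lagrange equation d/dx(∂L/∂y') − ∂L/∂y = 0 reduces to
    y'' + 49 y = 0.
Its general solution is
    y(x) = A sin(7x) + B cos(7x),
with A, B fixed by the endpoint conditions.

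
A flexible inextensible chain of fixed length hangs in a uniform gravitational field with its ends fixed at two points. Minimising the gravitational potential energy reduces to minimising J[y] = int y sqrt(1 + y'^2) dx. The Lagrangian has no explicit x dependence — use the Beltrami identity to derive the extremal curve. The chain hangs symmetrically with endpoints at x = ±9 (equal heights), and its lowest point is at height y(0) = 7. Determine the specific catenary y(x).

The Lagrangian L(y, y') = y sqrt(1 + y'^2) has no explicit x dependence, so the Beltrami identity applies:
    L − y' ∂L/∂y' = C.
Compute ∂L/∂y' = y · y' / sqrt(1 + y'^2). Then
    L − y' ∂L/∂y'
    = y sqrt(1 + y'^2) − y · y'^2 / sqrt(1 + y'^2)
    = y (1 + y'^2 − y'^2) / sqrt(1 + y'^2)
    = y / sqrt(1 + y'^2) = C.
Squaring gives y^2 = C^2 (1 + y'^2), i.e.
    y'^2 = y^2 / C^2 − 1.
Separating variables,
    dy / sqrt(y^2 − C^2) = dx / C,
and integrating gives arccosh(y / C) = (x − a)/C, so
    y(x) = C cosh((x − a)/C),
the catenary. The constants C and a are fixed by the two endpoint conditions (and, for the hanging-chain problem, the length constraint selects C).
Now fit the given data. The endpoints x = ±9 are symmetric at equal height, so the catenary is even about its minimum: a = 0 and y(x) = C cosh(x/C). The lowest point is y(0) = C cosh(0) = C, and we are told y(0) = 7, so C = 7. Therefore
    y(x) = 7 cosh(x/7),
and at the endpoints
    y(±9) = 7 cosh(9/7).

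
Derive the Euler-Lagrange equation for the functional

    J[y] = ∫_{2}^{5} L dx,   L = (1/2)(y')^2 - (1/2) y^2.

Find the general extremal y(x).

The Lagrangian is L = (1/2)(y')^2 - (1/2) y^2.
∂L/∂y = -y.
∂L/∂y' = y'.
The Euler-Lagrange equation d/dx(∂L/∂y') − ∂L/∂y = 0 becomes:
    y'' + y = 0
General solution: y(x) = A sin(x) + B cos(x), where A and B are arbitrary constants fixed by the endpoint conditions.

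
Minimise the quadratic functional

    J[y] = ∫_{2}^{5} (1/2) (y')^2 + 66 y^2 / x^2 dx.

The Lagrangian is L = (1/2) (y')^2 + 66 y^2 / x^2.
Compute ∂L/∂y = 132y/x^2, ∂L/∂y' = y'.
The Euler-Lagrange equation d/dx(∂L/∂y') − ∂L/∂y = 0 reduces to
    y'' − 132/x^2 · y = 0  (x > 0).
Its general solution is
    y(x) = A x^12 + B x^(-11),
with A, B fixed by the endpoint conditions.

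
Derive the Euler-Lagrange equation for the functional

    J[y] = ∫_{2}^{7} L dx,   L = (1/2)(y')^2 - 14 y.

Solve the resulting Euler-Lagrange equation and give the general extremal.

The Lagrangian is L = (1/2)(y')^2 - 14 y.
∂L/∂y = -14.
∂L/∂y' = y'.
The Euler-Lagrange equation d/dx(∂L/∂y') − ∂L/∂y = 0 becomes:
    y'' + 14 = 0
General solution: y(x) = -7 x^2 + A x + B, where A and B are arbitrary constants fixed by the endpoint conditions.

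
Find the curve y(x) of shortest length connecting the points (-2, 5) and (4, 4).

Arc-length functional: J[y] = ∫ sqrt(1 + (y')^2) dx.
Lagrangian L = sqrt(1 + (y')^2) has no explicit y dependence, so ∂L/∂y = 0 and the Euler-Lagrange equation gives
    d/dx( y' / sqrt(1 + (y')^2) ) = 0  ⇒  y' / sqrt(1 + (y')^2) = const.
Hence y' is constant, so y(x) is affine.
Fitting the endpoints (-2, 5) and (4, 4):
    slope m = (4 − 5) / (4 − (-2)) = -1/6,
    intercept c = 5 − m·(-2) = 14/3.
Extremal: y(x) = (-1/6) x + 14/3.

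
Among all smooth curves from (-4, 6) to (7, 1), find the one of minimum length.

Arc-length functional: J[y] = ∫ sqrt(1 + (y')^2) dx.
Lagrangian L = sqrt(1 + (y')^2) has no explicit y dependence, so ∂L/∂y = 0 and the Euler-Lagrange equation gives
    d/dx( y' / sqrt(1 + (y')^2) ) = 0  ⇒  y' / sqrt(1 + (y')^2) = const.
Hence y' is constant, so y(x) is affine.
Fitting the endpoints (-4, 6) and (7, 1):
    slope m = (1 − 6) / (7 − (-4)) = -5/11,
    intercept c = 6 − m·(-4) = 46/11.
Extremal: y(x) = (-5/11) x + 46/11.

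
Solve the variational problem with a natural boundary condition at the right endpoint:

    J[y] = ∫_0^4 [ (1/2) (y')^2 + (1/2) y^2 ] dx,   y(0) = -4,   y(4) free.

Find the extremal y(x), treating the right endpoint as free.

The Lagrangian L = (1/2) (y')^2 + (1/2) y^2 gives
    ∂L/∂y = 1 y,   ∂L/∂y' = y'.
Euler-Lagrange: y'' − y = 0.
With k = 1, the general solution is
    y(x) = A cosh(x) + B sinh(x).
Fixed left endpoint y(0) = -4 ⇒ A = -4.
The right endpoint x = 4 is free, so the natural (transversality) condition is ∂L/∂y' |_{x=4} = 0, i.e. y'(4) = 0.
Compute y'(x) = A k sinh(k x) + B k cosh(k x), so
    y'(4) = A k sinh(k·4) + B k cosh(k·4) = 0
    ⇒ B = −A tanh(k·4) = 4 tanh(1·4).
Therefore the extremal is
    y(x) = −4 cosh(1 x) + 4 tanh(1·4) sinh(1 x).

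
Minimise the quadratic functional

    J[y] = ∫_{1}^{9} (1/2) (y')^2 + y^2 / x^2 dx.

The Lagrangian is L = (1/2) (y')^2 + y^2 / x^2.
Compute ∂L/∂y = 2y/x^2, ∂L/∂y' = y'.
The Euler-Lagrange equation d/dx(∂L/∂y') − ∂L/∂y = 0 reduces to
    y'' − 2/x^2 · y = 0  (x > 0).
Its general solution is
    y(x) = A x^2 + B / x,
with A, B fixed by the endpoint conditions.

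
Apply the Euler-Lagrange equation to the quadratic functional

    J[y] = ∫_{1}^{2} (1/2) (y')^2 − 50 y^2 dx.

The Lagrangian is L = (1/2) (y')^2 − 50 y^2.
Compute ∂L/∂y = -100y, ∂L/∂y' = y'.
The Euler-Lagrange equation d/dx(∂L/∂y') − ∂L/∂y = 0 reduces to
    y'' + 100 y = 0.
Its general solution is
    y(x) = A sin(10x) + B cos(10x),
with A, B fixed by the endpoint conditions.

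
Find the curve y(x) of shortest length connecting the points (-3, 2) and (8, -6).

Arc-length functional: J[y] = ∫ sqrt(1 + (y')^2) dx.
Lagrangian L = sqrt(1 + (y')^2) has no explicit y dependence, so ∂L/∂y = 0 and the Euler-Lagrange equation gives
    d/dx( y' / sqrt(1 + (y')^2) ) = 0  ⇒  y' / sqrt(1 + (y')^2) = const.
Hence y' is constant, so y(x) is affine.
Fitting the endpoints (-3, 2) and (8, -6):
    slope m = ((-6) − 2) / (8 − (-3)) = -8/11,
    intercept c = 2 − m·(-3) = -2/11.
Extremal: y(x) = (-8/11) x - 2/11.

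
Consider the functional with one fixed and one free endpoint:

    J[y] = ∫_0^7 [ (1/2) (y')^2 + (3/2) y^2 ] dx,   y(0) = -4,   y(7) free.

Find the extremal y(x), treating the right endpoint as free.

The Lagrangian L = (1/2) (y')^2 + (3/2) y^2 gives
    ∂L/∂y = 3 y,   ∂L/∂y' = y'.
Euler-Lagrange: y'' − 3 y = 0.
With k = sqrt(3), the general solution is
    y(x) = A cosh(sqrt(3) x) + B sinh(sqrt(3) x).
Fixed left endpoint y(0) = -4 ⇒ A = -4.
The right endpoint x = 7 is free, so the natural (transversality) condition is ∂L/∂y' |_{x=7} = 0, i.e. y'(7) = 0.
Compute y'(x) = A k sinh(k x) + B k cosh(k x), so
    y'(7) = A k sinh(k·7) + B k cosh(k·7) = 0
    ⇒ B = −A tanh(k·7) = 4 tanh(sqrt(3)·7).
Therefore the extremal is
    y(x) = −4 cosh(sqrt(3) x) + 4 tanh(sqrt(3)·7) sinh(sqrt(3) x).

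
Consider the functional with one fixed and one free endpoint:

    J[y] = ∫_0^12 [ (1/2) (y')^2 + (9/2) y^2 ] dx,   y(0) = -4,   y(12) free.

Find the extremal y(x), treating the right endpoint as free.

The Lagrangian L = (1/2) (y')^2 + (9/2) y^2 gives
    ∂L/∂y = 9 y,   ∂L/∂y' = y'.
Euler-Lagrange: y'' − 9 y = 0.
With k = 3, the general solution is
    y(x) = A cosh(3 x) + B sinh(3 x).
Fixed left endpoint y(0) = -4 ⇒ A = -4.
The right endpoint x = 12 is free, so the natural (transversality) condition is ∂L/∂y' |_{x=12} = 0, i.e. y'(12) = 0.
Compute y'(x) = A k sinh(k x) + B k cosh(k x), so
    y'(12) = A k sinh(k·12) + B k cosh(k·12) = 0
    ⇒ B = −A tanh(k·12) = 4 tanh(3·12).
Therefore the extremal is
    y(x) = −4 cosh(3 x) + 4 tanh(3·12) sinh(3 x).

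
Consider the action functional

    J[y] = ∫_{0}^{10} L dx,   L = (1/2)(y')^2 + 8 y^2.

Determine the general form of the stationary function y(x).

The Lagrangian is L = (1/2)(y')^2 + 8 y^2.
∂L/∂y = 16y.
∂L/∂y' = y'.
The Euler-Lagrange equation d/dx(∂L/∂y') − ∂L/∂y = 0 becomes:
    y'' - 16 y = 0
General solution: y(x) = A e^(4x) + B e^(-4x), where A and B are arbitrary constants fixed by the endpoint conditions.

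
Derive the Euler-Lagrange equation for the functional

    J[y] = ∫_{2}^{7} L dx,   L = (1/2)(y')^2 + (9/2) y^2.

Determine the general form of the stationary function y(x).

The Lagrangian is L = (1/2)(y')^2 + (9/2) y^2.
∂L/∂y = 9y.
∂L/∂y' = y'.
The Euler-Lagrange equation d/dx(∂L/∂y') − ∂L/∂y = 0 becomes:
    y'' - 9 y = 0
General solution: y(x) = A e^(3x) + B e^(-3x), where A and B are arbitrary constants fixed by the endpoint conditions.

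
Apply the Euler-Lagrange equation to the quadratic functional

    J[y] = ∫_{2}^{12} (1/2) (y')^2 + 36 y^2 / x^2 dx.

The Lagrangian is L = (1/2) (y')^2 + 36 y^2 / x^2.
Compute ∂L/∂y = 72y/x^2, ∂L/∂y' = y'.
The Euler-Lagrange equation d/dx(∂L/∂y') − ∂L/∂y = 0 reduces to
    y'' − 72/x^2 · y = 0  (x > 0).
Its general solution is
    y(x) = A x^9 + B x^(-8),
with A, B fixed by the endpoint conditions.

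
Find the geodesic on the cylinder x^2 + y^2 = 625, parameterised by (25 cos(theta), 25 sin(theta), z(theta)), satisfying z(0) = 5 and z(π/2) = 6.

Parameterise the cylinder of radius R = 25 as
    r(θ) = (25 cos θ, 25 sin θ, z(θ)).
The arc-length element is
    ds = sqrt(625 + (dz/dθ)^2) dθ,
so the Lagrangian is L = sqrt(625 + z'^2).
L depends on z' only, not on z or θ, so ∂L/∂z = 0 and
    ∂L/∂z' = z' / sqrt(625 + z'^2).
The Euler-Lagrange equation gives
    d/dθ( z' / sqrt(625 + z'^2) ) = 0,
so z' is constant. Integrating once:
    z(θ) = a θ + b,
a helix on the cylinder (a straight line when the cylinder is unrolled). The constants a, b are determined by the endpoint conditions.
With endpoint conditions z(0) = 5 and z(π/2) = 6: from z(0) = b we get b = 5, and a·π/2 + 5 = 6 gives a = 2/π, so
    z(θ) = (2/π) θ + 5.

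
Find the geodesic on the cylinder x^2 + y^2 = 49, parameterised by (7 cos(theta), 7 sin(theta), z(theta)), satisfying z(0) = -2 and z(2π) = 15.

Parameterise the cylinder of radius R = 7 as
    r(θ) = (7 cos θ, 7 sin θ, z(θ)).
The arc-length element is
    ds = sqrt(49 + (dz/dθ)^2) dθ,
so the Lagrangian is L = sqrt(49 + z'^2).
L depends on z' only, not on z or θ, so ∂L/∂z = 0 and
    ∂L/∂z' = z' / sqrt(49 + z'^2).
The Euler-Lagrange equation gives
    d/dθ( z' / sqrt(49 + z'^2) ) = 0,
so z' is constant. Integrating once:
    z(θ) = a θ + b,
a helix on the cylinder (a straight line when the cylinder is unrolled). The constants a, b are determined by the endpoint conditions.
With endpoint conditions z(0) = -2 and z(2π) = 15: from z(0) = b we get b = -2, and a·2π + -2 = 15 gives a = 17/(2π), so
    z(θ) = (17/(2π)) θ − 2.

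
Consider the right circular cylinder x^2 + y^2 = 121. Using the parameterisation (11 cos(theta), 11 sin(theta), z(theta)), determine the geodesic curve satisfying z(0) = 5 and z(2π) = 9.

Parameterise the cylinder of radius R = 11 as
    r(θ) = (11 cos θ, 11 sin θ, z(θ)).
The arc-length element is
    ds = sqrt(121 + (dz/dθ)^2) dθ,
so the Lagrangian is L = sqrt(121 + z'^2).
L depends on z' only, not on z or θ, so ∂L/∂z = 0 and
    ∂L/∂z' = z' / sqrt(121 + z'^2).
The Euler-Lagrange equation gives
    d/dθ( z' / sqrt(121 + z'^2) ) = 0,
so z' is constant. Integrating once:
    z(θ) = a θ + b,
a helix on the cylinder (a straight line when the cylinder is unrolled). The constants a, b are determined by the endpoint conditions.
With endpoint conditions z(0) = 5 and z(2π) = 9: from z(0) = b we get b = 5, and a·2π + 5 = 9 gives a = 2/π, so
    z(θ) = (2/π) θ + 5.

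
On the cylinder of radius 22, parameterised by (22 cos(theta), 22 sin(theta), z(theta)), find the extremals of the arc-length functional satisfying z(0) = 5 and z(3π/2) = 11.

Parameterise the cylinder of radius R = 22 as
    r(θ) = (22 cos θ, 22 sin θ, z(θ)).
The arc-length element is
    ds = sqrt(484 + (dz/dθ)^2) dθ,
so the Lagrangian is L = sqrt(484 + z'^2).
L depends on z' only, not on z or θ, so ∂L/∂z = 0 and
    ∂L/∂z' = z' / sqrt(484 + z'^2).
The Euler-Lagrange equation gives
    d/dθ( z' / sqrt(484 + z'^2) ) = 0,
so z' is constant. Integrating once:
    z(θ) = a θ + b,
a helix on the cylinder (a straight line when the cylinder is unrolled). The constants a, b are determined by the endpoint conditions.
With endpoint conditions z(0) = 5 and z(3π/2) = 11: from z(0) = b we get b = 5, and a·3π/2 + 5 = 11 gives a = 4/π, so
    z(θ) = (4/π) θ + 5.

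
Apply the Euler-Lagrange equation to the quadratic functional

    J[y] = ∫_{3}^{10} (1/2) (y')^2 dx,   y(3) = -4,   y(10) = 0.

The Lagrangian is L = (1/2) (y')^2.
Compute ∂L/∂y = 0, ∂L/∂y' = y'.
The Euler-Lagrange equation d/dx(∂L/∂y') − ∂L/∂y = 0 reduces to
    y'' = 0.
Its general solution is
    y(x) = A x + B,
with A, B fixed by the endpoint conditions.
Applying the endpoint conditions y(3) = -4 and y(10) = 0: solve A·3 + B = -4 and A·10 + B = 0. Subtracting gives A(10 − 3) = 0 − -4, so A = 4/7, and B = -4 − A·3 = -40/7. Therefore
    y(x) = (4/7) x - 40/7.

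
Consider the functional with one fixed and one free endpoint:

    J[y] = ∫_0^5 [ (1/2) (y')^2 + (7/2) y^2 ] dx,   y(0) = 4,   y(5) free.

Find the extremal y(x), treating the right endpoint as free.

The Lagrangian L = (1/2) (y')^2 + (7/2) y^2 gives
    ∂L/∂y = 7 y,   ∂L/∂y' = y'.
Euler-Lagrange: y'' − 7 y = 0.
With k = sqrt(7), the general solution is
    y(x) = A cosh(sqrt(7) x) + B sinh(sqrt(7) x).
Fixed left endpoint y(0) = 4 ⇒ A = 4.
The right endpoint x = 5 is free, so the natural (transversality) condition is ∂L/∂y' |_{x=5} = 0, i.e. y'(5) = 0.
Compute y'(x) = A k sinh(k x) + B k cosh(k x), so
    y'(5) = A k sinh(k·5) + B k cosh(k·5) = 0
    ⇒ B = −A tanh(k·5) = − 4 tanh(sqrt(7)·5).
Therefore the extremal is
    y(x) = 4 cosh(sqrt(7) x) − 4 tanh(sqrt(7)·5) sinh(sqrt(7) x).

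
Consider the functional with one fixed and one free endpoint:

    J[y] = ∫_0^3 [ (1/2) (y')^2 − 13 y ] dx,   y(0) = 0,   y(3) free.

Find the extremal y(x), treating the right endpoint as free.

The Lagrangian L = (1/2) (y')^2 − 13 y gives
    ∂L/∂y = −13,   ∂L/∂y' = y'.
Euler-Lagrange: d/dx(y') − (−13) = 0, i.e. y'' + 13 = 0, so
    y(x) = −(13/2) x^2 + C1 x + C2.
Fixed left endpoint y(0) = 0 ⇒ C2 = 0.
The right endpoint x = 3 is free, so the natural (transversality) condition is ∂L/∂y' |_{x=3} = 0, i.e. y'(3) = 0.
Compute y'(x) = −13 x + C1, so y'(3) = −39 + C1 = 0 ⇒ C1 = 39.
Therefore the extremal is
    y(x) = −(13/2) x^2 + 39 x.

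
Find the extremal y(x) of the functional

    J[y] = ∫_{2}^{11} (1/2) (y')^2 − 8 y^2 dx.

The Lagrangian is L = (1/2) (y')^2 − 8 y^2.
Compute ∂L/∂y = -16y, ∂L/∂y' = y'.
The Euler-Lagrange equation d/dx(∂L/∂y') − ∂L/∂y = 0 reduces to
    y'' + 16 y = 0.
Its general solution is
    y(x) = A sin(4x) + B cos(4x),
with A, B fixed by the endpoint conditions.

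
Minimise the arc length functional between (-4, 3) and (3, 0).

Arc-length functional: J[y] = ∫ sqrt(1 + (y')^2) dx.
Lagrangian L = sqrt(1 + (y')^2) has no explicit y dependence, so ∂L/∂y = 0 and the Euler-Lagrange equation gives
    d/dx( y' / sqrt(1 + (y')^2) ) = 0  ⇒  y' / sqrt(1 + (y')^2) = const.
Hence y' is constant, so y(x) is affine.
Fitting the endpoints (-4, 3) and (3, 0):
    slope m = (0 − 3) / (3 − (-4)) = -3/7,
    intercept c = 3 − m·(-4) = 9/7.
Extremal: y(x) = (-3/7) x + 9/7.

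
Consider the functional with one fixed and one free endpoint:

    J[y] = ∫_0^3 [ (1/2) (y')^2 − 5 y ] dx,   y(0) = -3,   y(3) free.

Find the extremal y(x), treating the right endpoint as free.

The Lagrangian L = (1/2) (y')^2 − 5 y gives
    ∂L/∂y = −5,   ∂L/∂y' = y'.
Euler-Lagrange: d/dx(y') − (−5) = 0, i.e. y'' + 5 = 0, so
    y(x) = −(5/2) x^2 + C1 x + C2.
Fixed left endpoint y(0) = -3 ⇒ C2 = -3.
The right endpoint x = 3 is free, so the natural (transversality) condition is ∂L/∂y' |_{x=3} = 0, i.e. y'(3) = 0.
Compute y'(x) = −5 x + C1, so y'(3) = −15 + C1 = 0 ⇒ C1 = 15.
Therefore the extremal is
    y(x) = −(5/2) x^2 + 15 x − 3.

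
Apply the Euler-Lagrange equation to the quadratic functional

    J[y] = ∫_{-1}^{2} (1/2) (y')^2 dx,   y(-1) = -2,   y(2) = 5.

The Lagrangian is L = (1/2) (y')^2.
Compute ∂L/∂y = 0, ∂L/∂y' = y'.
The Euler-Lagrange equation d/dx(∂L/∂y') − ∂L/∂y = 0 reduces to
    y'' = 0.
Its general solution is
    y(x) = A x + B,
with A, B fixed by the endpoint conditions.
Applying the endpoint conditions y(-1) = -2 and y(2) = 5: solve A·-1 + B = -2 and A·2 + B = 5. Subtracting gives A(2 − -1) = 5 − -2, so A = 7/3, and B = -2 − A·-1 = 1/3. Therefore
    y(x) = (7/3) x + 1/3.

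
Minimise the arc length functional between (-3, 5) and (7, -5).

Arc-length functional: J[y] = ∫ sqrt(1 + (y')^2) dx.
Lagrangian L = sqrt(1 + (y')^2) has no explicit y dependence, so ∂L/∂y = 0 and the Euler-Lagrange equation gives
    d/dx( y' / sqrt(1 + (y')^2) ) = 0  ⇒  y' / sqrt(1 + (y')^2) = const.
Hence y' is constant, so y(x) is affine.
Fitting the endpoints (-3, 5) and (7, -5):
    slope m = ((-5) − 5) / (7 − (-3)) = -1,
    intercept c = 5 − m·(-3) = 2.
Extremal: y(x) = -x + 2.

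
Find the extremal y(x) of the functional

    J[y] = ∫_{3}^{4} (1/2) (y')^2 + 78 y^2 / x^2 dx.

The Lagrangian is L = (1/2) (y')^2 + 78 y^2 / x^2.
Compute ∂L/∂y = 156y/x^2, ∂L/∂y' = y'.
The Euler-Lagrange equation d/dx(∂L/∂y') − ∂L/∂y = 0 reduces to
    y'' − 156/x^2 · y = 0  (x > 0).
Its general solution is
    y(x) = A x^13 + B x^(-12),
with A, B fixed by the endpoint conditions.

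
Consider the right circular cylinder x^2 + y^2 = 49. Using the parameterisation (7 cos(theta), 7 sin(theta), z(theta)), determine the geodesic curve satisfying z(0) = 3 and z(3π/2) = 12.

Parameterise the cylinder of radius R = 7 as
    r(θ) = (7 cos θ, 7 sin θ, z(θ)).
The arc-length element is
    ds = sqrt(49 + (dz/dθ)^2) dθ,
so the Lagrangian is L = sqrt(49 + z'^2).
L depends on z' only, not on z or θ, so ∂L/∂z = 0 and
    ∂L/∂z' = z' / sqrt(49 + z'^2).
The Euler-Lagrange equation gives
    d/dθ( z' / sqrt(49 + z'^2) ) = 0,
so z' is constant. Integrating once:
    z(θ) = a θ + b,
a helix on the cylinder (a straight line when the cylinder is unrolled). The constants a, b are determined by the endpoint conditions.
With endpoint conditions z(0) = 3 and z(3π/2) = 12: from z(0) = b we get b = 3, and a·3π/2 + 3 = 12 gives a = 6/π, so
    z(θ) = (6/π) θ + 3.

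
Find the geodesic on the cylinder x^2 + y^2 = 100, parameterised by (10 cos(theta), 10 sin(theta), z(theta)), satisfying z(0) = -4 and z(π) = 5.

Parameterise the cylinder of radius R = 10 as
    r(θ) = (10 cos θ, 10 sin θ, z(θ)).
The arc-length element is
    ds = sqrt(100 + (dz/dθ)^2) dθ,
so the Lagrangian is L = sqrt(100 + z'^2).
L depends on z' only, not on z or θ, so ∂L/∂z = 0 and
    ∂L/∂z' = z' / sqrt(100 + z'^2).
The Euler-Lagrange equation gives
    d/dθ( z' / sqrt(100 + z'^2) ) = 0,
so z' is constant. Integrating once:
    z(θ) = a θ + b,
a helix on the cylinder (a straight line when the cylinder is unrolled). The constants a, b are determined by the endpoint conditions.
With endpoint conditions z(0) = -4 and z(π) = 5: from z(0) = b we get b = -4, and a·π + -4 = 5 gives a = 9/π, so
    z(θ) = (9/π) θ − 4.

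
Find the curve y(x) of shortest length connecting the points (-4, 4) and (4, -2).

Arc-length functional: J[y] = ∫ sqrt(1 + (y')^2) dx.
Lagrangian L = sqrt(1 + (y')^2) has no explicit y dependence, so ∂L/∂y = 0 and the Euler-Lagrange equation gives
    d/dx( y' / sqrt(1 + (y')^2) ) = 0  ⇒  y' / sqrt(1 + (y')^2) = const.
Hence y' is constant, so y(x) is affine.
Fitting the endpoints (-4, 4) and (4, -2):
    slope m = ((-2) − 4) / (4 − (-4)) = -3/4,
    intercept c = 4 − m·(-4) = 1.
Extremal: y(x) = (-3/4) x + 1.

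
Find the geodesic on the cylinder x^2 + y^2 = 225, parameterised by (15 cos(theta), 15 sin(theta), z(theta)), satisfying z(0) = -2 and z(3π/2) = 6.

Parameterise the cylinder of radius R = 15 as
    r(θ) = (15 cos θ, 15 sin θ, z(θ)).
The arc-length element is
    ds = sqrt(225 + (dz/dθ)^2) dθ,
so the Lagrangian is L = sqrt(225 + z'^2).
L depends on z' only, not on z or θ, so ∂L/∂z = 0 and
    ∂L/∂z' = z' / sqrt(225 + z'^2).
The Euler-Lagrange equation gives
    d/dθ( z' / sqrt(225 + z'^2) ) = 0,
so z' is constant. Integrating once:
    z(θ) = a θ + b,
a helix on the cylinder (a straight line when the cylinder is unrolled). The constants a, b are determined by the endpoint conditions.
With endpoint conditions z(0) = -2 and z(3π/2) = 6: from z(0) = b we get b = -2, and a·3π/2 + -2 = 6 gives a = 16/(3π), so
    z(θ) = (16/(3π)) θ − 2.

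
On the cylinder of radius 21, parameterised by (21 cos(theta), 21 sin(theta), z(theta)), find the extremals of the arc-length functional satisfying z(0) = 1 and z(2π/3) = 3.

Parameterise the cylinder of radius R = 21 as
    r(θ) = (21 cos θ, 21 sin θ, z(θ)).
The arc-length element is
    ds = sqrt(441 + (dz/dθ)^2) dθ,
so the Lagrangian is L = sqrt(441 + z'^2).
L depends on z' only, not on z or θ, so ∂L/∂z = 0 and
    ∂L/∂z' = z' / sqrt(441 + z'^2).
The Euler-Lagrange equation gives
    d/dθ( z' / sqrt(441 + z'^2) ) = 0,
so z' is constant. Integrating once:
    z(θ) = a θ + b,
a helix on the cylinder (a straight line when the cylinder is unrolled). The constants a, b are determined by the endpoint conditions.
With endpoint conditions z(0) = 1 and z(2π/3) = 3: from z(0) = b we get b = 1, and a·2π/3 + 1 = 3 gives a = 3/π, so
    z(θ) = (3/π) θ + 1.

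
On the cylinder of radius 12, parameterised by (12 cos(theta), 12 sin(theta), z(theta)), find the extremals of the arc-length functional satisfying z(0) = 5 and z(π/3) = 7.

Parameterise the cylinder of radius R = 12 as
    r(θ) = (12 cos θ, 12 sin θ, z(θ)).
The arc-length element is
    ds = sqrt(144 + (dz/dθ)^2) dθ,
so the Lagrangian is L = sqrt(144 + z'^2).
L depends on z' only, not on z or θ, so ∂L/∂z = 0 and
    ∂L/∂z' = z' / sqrt(144 + z'^2).
The Euler-Lagrange equation gives
    d/dθ( z' / sqrt(144 + z'^2) ) = 0,
so z' is constant. Integrating once:
    z(θ) = a θ + b,
a helix on the cylinder (a straight line when the cylinder is unrolled). The constants a, b are determined by the endpoint conditions.
With endpoint conditions z(0) = 5 and z(π/3) = 7: from z(0) = b we get b = 5, and a·π/3 + 5 = 7 gives a = 6/π, so
    z(θ) = (6/π) θ + 5.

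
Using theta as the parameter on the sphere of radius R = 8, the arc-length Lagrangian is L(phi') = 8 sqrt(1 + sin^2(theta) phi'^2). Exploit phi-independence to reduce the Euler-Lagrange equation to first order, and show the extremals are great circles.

On the sphere of radius R = 8 with spherical coordinates (θ, φ), the induced metric is
    ds^2 = 64(dθ^2 + sin^2(θ) dφ^2).
Parameterise by θ; the arc-length functional is
    J[φ] = ∫ 8 sqrt(1 + sin^2(θ) (dφ/dθ)^2) dθ,
so L = 8 sqrt(1 + sin^2(θ) φ'^2). Compute
    ∂L/∂φ = 0  (L has no explicit φ dependence),
    ∂L/∂φ' = 8 sin^2(θ) φ' / sqrt(1 + sin^2(θ) φ'^2).
Since ∂L/∂φ = 0, the Euler-Lagrange equation
    d/dθ(∂L/∂φ') − ∂L/∂φ = 0
reduces to d/dθ(∂L/∂φ') = 0, i.e. the momentum conjugate to φ is conserved:
    8 sin^2(θ) φ' / sqrt(1 + sin^2(θ) φ'^2) = C.
The overall factor of 8 is constant, so dividing through gives Clairaut's relation sin^2(θ) φ' / sqrt(1 + sin^2(θ) φ'^2) = C' (with C' = C/8). Solving for φ' and integrating gives the great-circle family
    cot(θ) = A cos(φ − φ_0),
i.e. the intersection of the sphere with a plane through the origin. The two constants A and φ_0 (equivalently C and one phase) are fixed by the two endpoint conditions.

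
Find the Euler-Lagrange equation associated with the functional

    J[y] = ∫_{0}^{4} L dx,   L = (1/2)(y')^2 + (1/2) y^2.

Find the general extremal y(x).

The Lagrangian is L = (1/2)(y')^2 + (1/2) y^2.
∂L/∂y = y.
∂L/∂y' = y'.
The Euler-Lagrange equation d/dx(∂L/∂y') − ∂L/∂y = 0 becomes:
    y'' - y = 0
General solution: y(x) = A e^x + B e^(-x), where A and B are arbitrary constants fixed by the endpoint conditions.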